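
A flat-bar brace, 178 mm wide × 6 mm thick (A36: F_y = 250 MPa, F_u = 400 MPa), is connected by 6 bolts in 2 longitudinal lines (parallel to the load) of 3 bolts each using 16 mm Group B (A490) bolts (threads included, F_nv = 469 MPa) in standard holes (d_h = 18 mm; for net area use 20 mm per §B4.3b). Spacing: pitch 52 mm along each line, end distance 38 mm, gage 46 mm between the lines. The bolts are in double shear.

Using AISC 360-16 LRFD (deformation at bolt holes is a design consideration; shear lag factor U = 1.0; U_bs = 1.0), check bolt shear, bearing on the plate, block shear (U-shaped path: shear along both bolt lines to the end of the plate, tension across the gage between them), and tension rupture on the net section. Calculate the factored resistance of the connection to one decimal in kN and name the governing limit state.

238.5 kN (block shear governs)

Bolt shear: A_b = π(16)²/4 = 201.06 mm². φR_n = 0.75 × 469 × 201.06 × 6 × 2 = 848.7 kN.
Bearing (6 mm plate, F_u = 400 MPa): end bolts L_c = 38 − 18/2 = 29, R_n = min(1.2×29×6×400, 2.4×16×6×400) = 83.52 kN/bolt; interior L_c = 52 − 18 = 34, R_n = 92.16 kN/bolt. φR_n = 0.75 × (2×83.52 + 4×92.16) = 401.8 kN.
Block shear: shear path 2×[38+2×52] = 2×142 mm, A_gv = 1704, A_nv = 2×(142 − 2.5×20)×6 = 1104 mm²; tension across gage: (46 − 1×20)×6 = 156 mm². R_n = min(0.6×400×1104, 0.6×250×1704) + 1.0×400×156 = min(264.96, 255.6) + 62.4 = 318 kN. φR_n = 0.75 × 318 = 238.5 kN.
Tension rupture (net): A_n = (178 − 2×20)×6 = 828 mm² (U = 1.0, A_e = A_n). φR_n = 0.75 × 400 × 828 = 248.4 kN.
Governing: min(848.7, 401.8, 238.5, 248.4) = 238.5 kN → block shear.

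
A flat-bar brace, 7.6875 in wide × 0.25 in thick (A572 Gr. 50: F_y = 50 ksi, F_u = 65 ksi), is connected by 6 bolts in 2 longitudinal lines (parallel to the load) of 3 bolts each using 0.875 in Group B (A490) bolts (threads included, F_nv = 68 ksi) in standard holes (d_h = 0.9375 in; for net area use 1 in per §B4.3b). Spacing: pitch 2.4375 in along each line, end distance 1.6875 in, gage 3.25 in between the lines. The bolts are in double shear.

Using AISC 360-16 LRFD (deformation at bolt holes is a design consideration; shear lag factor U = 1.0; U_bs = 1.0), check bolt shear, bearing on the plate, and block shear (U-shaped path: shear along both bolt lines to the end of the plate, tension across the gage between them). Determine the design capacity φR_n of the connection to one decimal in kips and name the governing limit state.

Bolt shear: A_b = π(0.875)²/4 = 0.60132 in². φR_n = 0.75 × 68 × 0.60132 × 6 × 2 = 368.0 kips.
Bearing (0.25 in plate, F_u = 65 ksi): end bolts L_c = 1.6875 − 0.9375/2 = 1.21875, R_n = min(1.2×1.21875×0.25×65, 2.4×0.875×0.25×65) = 23.766 kips/bolt; interior L_c = 2.4375 − 0.9375 = 1.5, R_n = 29.25 kips/bolt. φR_n = 0.75 × (2×23.766 + 4×29.25) = 123.4 kips.
Block shear: shear path 2×[1.6875+2×2.4375] = 2×6.5625 in, A_gv = 3.2813, A_nv = 2×(6.5625 − 2.5×1)×0.25 = 2.0313 in²; tension across gage: (3.25 − 1×1)×0.25 = 0.5625 in². R_n = min(0.6×65×2.0313, 0.6×50×3.2813) + 1.0×65×0.5625 = min(79.221, 98.439) + 36.563 = 115.78 kips. φR_n = 0.75 × 115.78 = 86.8 kips.
Governing: min(368.0, 123.4, 86.8) = 86.8 kips → block shear.

86.8 kips (block shear governs)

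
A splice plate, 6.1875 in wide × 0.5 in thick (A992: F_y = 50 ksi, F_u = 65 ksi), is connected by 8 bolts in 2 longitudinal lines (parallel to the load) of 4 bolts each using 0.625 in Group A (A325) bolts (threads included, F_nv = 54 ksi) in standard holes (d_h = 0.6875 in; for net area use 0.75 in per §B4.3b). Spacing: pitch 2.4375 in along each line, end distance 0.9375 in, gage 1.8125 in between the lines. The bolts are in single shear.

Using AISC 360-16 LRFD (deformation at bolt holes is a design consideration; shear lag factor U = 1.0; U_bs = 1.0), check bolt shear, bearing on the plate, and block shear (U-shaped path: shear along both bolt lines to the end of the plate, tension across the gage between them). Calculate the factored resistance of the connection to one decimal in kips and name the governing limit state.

Bolt shear: A_b = π(0.625)²/4 = 0.3068 in². φR_n = 0.75 × 54 × 0.3068 × 8 × 1 = 99.4 kips.
Bearing (0.5 in plate, F_u = 65 ksi): end bolts L_c = 0.9375 − 0.6875/2 = 0.59375, R_n = min(1.2×0.59375×0.5×65, 2.4×0.625×0.5×65) = 23.156 kips/bolt; interior L_c = 2.4375 − 0.6875 = 1.75, R_n = 48.75 kips/bolt. φR_n = 0.75 × (2×23.156 + 6×48.75) = 254.1 kips.
Block shear: shear path 2×[0.9375+3×2.4375] = 2×8.25 in, A_gv = 8.25, A_nv = 2×(8.25 − 3.5×0.75)×0.5 = 5.625 in²; tension across gage: (1.8125 − 1×0.75)×0.5 = 0.53125 in². R_n = min(0.6×65×5.625, 0.6×50×8.25) + 1.0×65×0.53125 = min(219.38, 247.5) + 34.531 = 253.91 kips. φR_n = 0.75 × 253.91 = 190.4 kips.
Governing: min(99.4, 254.1, 190.4) = 99.4 kips → bolt shear.

99.4 kips (bolt shear governs)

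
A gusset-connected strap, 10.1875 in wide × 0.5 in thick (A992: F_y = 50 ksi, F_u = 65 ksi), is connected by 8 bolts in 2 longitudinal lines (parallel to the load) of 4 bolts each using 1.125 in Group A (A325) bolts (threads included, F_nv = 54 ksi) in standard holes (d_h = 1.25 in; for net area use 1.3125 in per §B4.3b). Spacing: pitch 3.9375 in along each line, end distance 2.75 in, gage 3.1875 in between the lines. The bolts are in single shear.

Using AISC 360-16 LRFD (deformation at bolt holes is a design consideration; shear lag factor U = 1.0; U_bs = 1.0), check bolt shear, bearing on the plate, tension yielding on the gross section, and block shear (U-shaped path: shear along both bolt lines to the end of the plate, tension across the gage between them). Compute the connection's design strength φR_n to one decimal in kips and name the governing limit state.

Bolt shear: A_b = π(1.125)²/4 = 0.99402 in². φR_n = 0.75 × 54 × 0.99402 × 8 × 1 = 322.1 kips.
Bearing (0.5 in plate, F_u = 65 ksi): end bolts L_c = 2.75 − 1.25/2 = 2.125, R_n = min(1.2×2.125×0.5×65, 2.4×1.125×0.5×65) = 82.875 kips/bolt; interior L_c = 3.9375 − 1.25 = 2.6875, R_n = 87.75 kips/bolt. φR_n = 0.75 × (2×82.875 + 6×87.75) = 519.2 kips.
Tension yield (gross): A_g = 10.1875×0.5 = 5.0938 in². φR_n = 0.90 × 50 × 5.0938 = 229.2 kips.
Block shear: shear path 2×[2.75+3×3.9375] = 2×14.5625 in, A_gv = 14.563, A_nv = 2×(14.5625 − 3.5×1.3125)×0.5 = 9.9688 in²; tension across gage: (3.1875 − 1×1.3125)×0.5 = 0.9375 in². R_n = min(0.6×65×9.9688, 0.6×50×14.563) + 1.0×65×0.9375 = min(388.78, 436.89) + 60.938 = 449.72 kips. φR_n = 0.75 × 449.72 = 337.3 kips.
Governing: min(322.1, 519.2, 229.2, 337.3) = 229.2 kips → gross-section yield.

229.2 kips (gross-section yield governs)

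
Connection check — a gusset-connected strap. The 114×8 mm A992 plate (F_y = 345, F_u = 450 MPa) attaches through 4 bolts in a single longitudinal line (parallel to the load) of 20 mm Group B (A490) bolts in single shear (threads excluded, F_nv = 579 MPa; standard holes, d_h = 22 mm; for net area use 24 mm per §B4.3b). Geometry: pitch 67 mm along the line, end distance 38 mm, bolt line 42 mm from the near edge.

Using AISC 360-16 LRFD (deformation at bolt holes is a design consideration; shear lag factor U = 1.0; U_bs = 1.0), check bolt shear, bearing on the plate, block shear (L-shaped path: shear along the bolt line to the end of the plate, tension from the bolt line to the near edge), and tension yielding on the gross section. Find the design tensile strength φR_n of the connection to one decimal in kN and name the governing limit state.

283.2 kN (gross-section yield governs)

Bolt shear: A_b = π(20)²/4 = 314.16 mm². φR_n = 0.75 × 579 × 314.16 × 4 × 1 = 545.7 kN.
Bearing (8 mm plate, F_u = 450 MPa): end bolts L_c = 38 − 22/2 = 27, R_n = min(1.2×27×8×450, 2.4×20×8×450) = 116.64 kN/bolt; interior L_c = 67 − 22 = 45, R_n = 172.8 kN/bolt. φR_n = 0.75 × (1×116.64 + 3×172.8) = 476.3 kN.
Block shear: shear path 1×[38+3×67] = 1×239 mm, A_gv = 1912, A_nv = 1×(239 − 3.5×24)×8 = 1240 mm²; tension to near edge: (42 − 0.5×24)×8 = 240 mm². R_n = min(0.6×450×1240, 0.6×345×1912) + 1.0×450×240 = min(334.8, 395.78) + 108 = 442.8 kN. φR_n = 0.75 × 442.8 = 332.1 kN.
Tension yield (gross): A_g = 114×8 = 912 mm². φR_n = 0.90 × 345 × 912 = 283.2 kN.
Governing: min(545.7, 476.3, 332.1, 283.2) = 283.2 kN → gross-section yield.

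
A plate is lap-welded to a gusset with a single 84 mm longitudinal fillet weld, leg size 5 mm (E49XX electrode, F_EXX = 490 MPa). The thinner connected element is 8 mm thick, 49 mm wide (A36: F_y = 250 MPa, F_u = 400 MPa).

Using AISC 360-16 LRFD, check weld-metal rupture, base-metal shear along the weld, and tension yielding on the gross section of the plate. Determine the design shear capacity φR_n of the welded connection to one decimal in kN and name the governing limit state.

65.5 kN (weld metal governs)

Weld metal: throat = 0.707×5 = 3.535 mm, L = 84 mm. φR_n = 0.75 × 0.6 × 490 × 3.535 × 84 = 65.5 kN.
Base metal shear (8 mm plate): yield φR_n = 1.0×0.6×250×8×84 = 100.8 kN; rupture φR_n = 0.75×0.6×400×8×84 = 121.0 kN; take 100.8 kN (yield).
Tension yield (gross): A_g = 49×8 = 392 mm². φR_n = 0.90 × 250 × 392 = 88.2 kN.
Governing: min(65.5, 100.8, 88.2) = 65.5 kN → weld metal.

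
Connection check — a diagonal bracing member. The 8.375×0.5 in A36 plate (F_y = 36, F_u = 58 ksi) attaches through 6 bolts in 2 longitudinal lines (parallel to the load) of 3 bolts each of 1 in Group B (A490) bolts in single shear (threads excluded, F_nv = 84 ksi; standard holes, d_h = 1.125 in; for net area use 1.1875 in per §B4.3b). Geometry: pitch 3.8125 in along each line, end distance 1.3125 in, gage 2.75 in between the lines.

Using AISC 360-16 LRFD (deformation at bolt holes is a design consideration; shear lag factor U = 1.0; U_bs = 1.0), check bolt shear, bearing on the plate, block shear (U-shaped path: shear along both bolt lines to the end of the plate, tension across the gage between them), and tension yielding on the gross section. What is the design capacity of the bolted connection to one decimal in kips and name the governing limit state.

135.7 kips (gross-section yield governs)

Bolt shear: A_b = π(1)²/4 = 0.7854 in². φR_n = 0.75 × 84 × 0.7854 × 6 × 1 = 296.9 kips.
Bearing (0.5 in plate, F_u = 58 ksi): end bolts L_c = 1.3125 − 1.125/2 = 0.75, R_n = min(1.2×0.75×0.5×58, 2.4×1×0.5×58) = 26.1 kips/bolt; interior L_c = 3.8125 − 1.125 = 2.6875, R_n = 69.6 kips/bolt. φR_n = 0.75 × (2×26.1 + 4×69.6) = 248.0 kips.
Block shear: shear path 2×[1.3125+2×3.8125] = 2×8.9375 in, A_gv = 8.9375, A_nv = 2×(8.9375 − 2.5×1.1875)×0.5 = 5.9688 in²; tension across gage: (2.75 − 1×1.1875)×0.5 = 0.78125 in². R_n = min(0.6×58×5.9688, 0.6×36×8.9375) + 1.0×58×0.78125 = min(207.71, 193.05) + 45.313 = 238.36 kips. φR_n = 0.75 × 238.36 = 178.8 kips.
Tension yield (gross): A_g = 8.375×0.5 = 4.1875 in². φR_n = 0.90 × 36 × 4.1875 = 135.7 kips.
Governing: min(296.9, 248.0, 178.8, 135.7) = 135.7 kips → gross-section yield.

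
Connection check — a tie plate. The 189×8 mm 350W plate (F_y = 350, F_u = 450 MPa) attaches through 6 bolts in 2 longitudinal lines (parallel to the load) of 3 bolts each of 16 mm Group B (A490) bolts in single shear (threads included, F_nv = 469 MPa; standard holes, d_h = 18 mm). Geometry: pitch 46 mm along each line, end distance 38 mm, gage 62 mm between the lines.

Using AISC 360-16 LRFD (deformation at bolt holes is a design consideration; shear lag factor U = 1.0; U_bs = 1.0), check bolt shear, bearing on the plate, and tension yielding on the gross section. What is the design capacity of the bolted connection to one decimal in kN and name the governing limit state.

424.3 kN (bolt shear governs)

Bolt shear: A_b = π(16)²/4 = 201.06 mm². φR_n = 0.75 × 469 × 201.06 × 6 × 1 = 424.3 kN.
Bearing (8 mm plate, F_u = 450 MPa): end bolts L_c = 38 − 18/2 = 29, R_n = min(1.2×29×8×450, 2.4×16×8×450) = 125.28 kN/bolt; interior L_c = 46 − 18 = 28, R_n = 120.96 kN/bolt. φR_n = 0.75 × (2×125.28 + 4×120.96) = 550.8 kN.
Tension yield (gross): A_g = 189×8 = 1512 mm². φR_n = 0.90 × 350 × 1512 = 476.3 kN.
Governing: min(424.3, 550.8, 476.3) = 424.3 kN → bolt shear.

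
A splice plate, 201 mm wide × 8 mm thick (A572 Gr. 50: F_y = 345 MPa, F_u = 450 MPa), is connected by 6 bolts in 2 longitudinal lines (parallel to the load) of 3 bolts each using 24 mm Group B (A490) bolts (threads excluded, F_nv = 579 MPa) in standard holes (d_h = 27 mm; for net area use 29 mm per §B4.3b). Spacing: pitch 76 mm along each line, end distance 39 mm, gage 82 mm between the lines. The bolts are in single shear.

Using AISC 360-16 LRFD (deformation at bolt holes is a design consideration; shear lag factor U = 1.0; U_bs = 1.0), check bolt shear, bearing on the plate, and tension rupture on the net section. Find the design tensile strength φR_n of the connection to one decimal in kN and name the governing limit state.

386.1 kN (net-section rupture governs)

Bolt shear: A_b = π(24)²/4 = 452.39 mm². φR_n = 0.75 × 579 × 452.39 × 6 × 1 = 1178.7 kN.
Bearing (8 mm plate, F_u = 450 MPa): end bolts L_c = 39 − 27/2 = 25.5, R_n = min(1.2×25.5×8×450, 2.4×24×8×450) = 110.16 kN/bolt; interior L_c = 76 − 27 = 49, R_n = 207.36 kN/bolt. φR_n = 0.75 × (2×110.16 + 4×207.36) = 787.3 kN.
Tension rupture (net): A_n = (201 − 2×29)×8 = 1144 mm² (U = 1.0, A_e = A_n). φR_n = 0.75 × 450 × 1144 = 386.1 kN.
Governing: min(1178.7, 787.3, 386.1) = 386.1 kN → net-section rupture.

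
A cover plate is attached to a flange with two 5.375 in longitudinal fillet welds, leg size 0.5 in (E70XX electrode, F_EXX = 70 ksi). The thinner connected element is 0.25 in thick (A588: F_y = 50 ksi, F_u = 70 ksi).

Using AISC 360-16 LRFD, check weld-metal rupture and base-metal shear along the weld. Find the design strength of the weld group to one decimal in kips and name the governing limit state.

80.6 kips (base-metal shear governs)

Weld metal: throat = 0.707×0.5 = 0.3535 in, L = 2×5.375 = 10.75 in. φR_n = 0.75 × 0.6 × 70 × 0.3535 × 10.75 = 119.7 kips.
Base metal shear (0.25 in plate): yield φR_n = 1.0×0.6×50×0.25×10.75 = 80.6 kips; rupture φR_n = 0.75×0.6×70×0.25×10.75 = 84.7 kips; take 80.6 kips (yield).
Governing: min(119.7, 80.6) = 80.6 kips → base-metal shear.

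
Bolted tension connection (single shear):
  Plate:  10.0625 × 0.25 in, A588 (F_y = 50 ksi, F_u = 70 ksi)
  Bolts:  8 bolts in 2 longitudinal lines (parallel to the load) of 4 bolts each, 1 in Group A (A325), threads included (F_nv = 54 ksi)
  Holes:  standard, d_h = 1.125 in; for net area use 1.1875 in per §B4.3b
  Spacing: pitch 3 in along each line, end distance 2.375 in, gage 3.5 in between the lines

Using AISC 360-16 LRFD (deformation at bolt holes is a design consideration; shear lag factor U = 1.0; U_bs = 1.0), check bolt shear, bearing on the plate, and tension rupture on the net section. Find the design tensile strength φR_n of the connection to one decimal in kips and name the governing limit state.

Bolt shear: A_b = π(1)²/4 = 0.7854 in². φR_n = 0.75 × 54 × 0.7854 × 8 × 1 = 254.5 kips.
Bearing (0.25 in plate, F_u = 70 ksi): end bolts L_c = 2.375 − 1.125/2 = 1.8125, R_n = min(1.2×1.8125×0.25×70, 2.4×1×0.25×70) = 38.063 kips/bolt; interior L_c = 3 − 1.125 = 1.875, R_n = 39.375 kips/bolt. φR_n = 0.75 × (2×38.063 + 6×39.375) = 234.3 kips.
Tension rupture (net): A_n = (10.0625 − 2×1.1875)×0.25 = 1.9219 in² (U = 1.0, A_e = A_n). φR_n = 0.75 × 70 × 1.9219 = 100.9 kips.
Governing: min(254.5, 234.3, 100.9) = 100.9 kips → net-section rupture.

100.9 kips (net-section rupture governs)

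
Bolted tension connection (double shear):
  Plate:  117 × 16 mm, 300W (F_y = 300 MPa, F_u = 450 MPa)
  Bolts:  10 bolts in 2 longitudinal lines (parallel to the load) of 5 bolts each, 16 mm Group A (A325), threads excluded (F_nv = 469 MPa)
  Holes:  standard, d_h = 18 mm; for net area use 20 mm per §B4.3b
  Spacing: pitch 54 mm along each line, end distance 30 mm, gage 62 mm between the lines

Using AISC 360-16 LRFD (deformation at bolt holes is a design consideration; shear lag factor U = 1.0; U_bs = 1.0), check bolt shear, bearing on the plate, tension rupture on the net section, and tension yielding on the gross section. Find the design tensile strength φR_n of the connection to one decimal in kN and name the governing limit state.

415.8 kN (net-section rupture governs)

Bolt shear: A_b = π(16)²/4 = 201.06 mm². φR_n = 0.75 × 469 × 201.06 × 10 × 2 = 1414.5 kN.
Bearing (16 mm plate, F_u = 450 MPa): end bolts L_c = 30 − 18/2 = 21, R_n = min(1.2×21×16×450, 2.4×16×16×450) = 181.44 kN/bolt; interior L_c = 54 − 18 = 36, R_n = 276.48 kN/bolt. φR_n = 0.75 × (2×181.44 + 8×276.48) = 1931.0 kN.
Tension rupture (net): A_n = (117 − 2×20)×16 = 1232 mm² (U = 1.0, A_e = A_n). φR_n = 0.75 × 450 × 1232 = 415.8 kN.
Tension yield (gross): A_g = 117×16 = 1872 mm². φR_n = 0.90 × 300 × 1872 = 505.4 kN.
Governing: min(1414.5, 1931.0, 415.8, 505.4) = 415.8 kN → net-section rupture.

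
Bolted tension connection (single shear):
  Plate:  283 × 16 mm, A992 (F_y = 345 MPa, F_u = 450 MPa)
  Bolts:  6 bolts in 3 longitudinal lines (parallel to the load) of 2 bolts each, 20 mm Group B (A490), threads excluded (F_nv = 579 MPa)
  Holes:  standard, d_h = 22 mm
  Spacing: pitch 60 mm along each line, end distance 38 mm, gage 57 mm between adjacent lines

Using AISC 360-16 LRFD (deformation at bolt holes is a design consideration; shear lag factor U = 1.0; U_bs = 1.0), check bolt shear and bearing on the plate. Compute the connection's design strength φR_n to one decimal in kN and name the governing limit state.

818.5 kN (bolt shear governs)

Bolt shear: A_b = π(20)²/4 = 314.16 mm². φR_n = 0.75 × 579 × 314.16 × 6 × 1 = 818.5 kN.
Bearing (16 mm plate, F_u = 450 MPa): end bolts L_c = 38 − 22/2 = 27, R_n = min(1.2×27×16×450, 2.4×20×16×450) = 233.28 kN/bolt; interior L_c = 60 − 22 = 38, R_n = 328.32 kN/bolt. φR_n = 0.75 × (3×233.28 + 3×328.32) = 1263.6 kN.
Governing: min(818.5, 1263.6) = 818.5 kN → bolt shear.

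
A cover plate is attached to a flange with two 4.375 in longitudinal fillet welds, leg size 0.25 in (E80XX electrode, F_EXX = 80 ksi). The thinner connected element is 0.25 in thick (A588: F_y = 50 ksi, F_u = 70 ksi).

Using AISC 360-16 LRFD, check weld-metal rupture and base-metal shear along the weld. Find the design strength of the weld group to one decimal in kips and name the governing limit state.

Weld metal: throat = 0.707×0.25 = 0.17675 in, L = 2×4.375 = 8.75 in. φR_n = 0.75 × 0.6 × 80 × 0.17675 × 8.75 = 55.7 kips.
Base metal shear (0.25 in plate): yield φR_n = 1.0×0.6×50×0.25×8.75 = 65.6 kips; rupture φR_n = 0.75×0.6×70×0.25×8.75 = 68.9 kips; take 65.6 kips (yield).
Governing: min(55.7, 65.6) = 55.7 kips → weld metal.

55.7 kips (weld metal governs)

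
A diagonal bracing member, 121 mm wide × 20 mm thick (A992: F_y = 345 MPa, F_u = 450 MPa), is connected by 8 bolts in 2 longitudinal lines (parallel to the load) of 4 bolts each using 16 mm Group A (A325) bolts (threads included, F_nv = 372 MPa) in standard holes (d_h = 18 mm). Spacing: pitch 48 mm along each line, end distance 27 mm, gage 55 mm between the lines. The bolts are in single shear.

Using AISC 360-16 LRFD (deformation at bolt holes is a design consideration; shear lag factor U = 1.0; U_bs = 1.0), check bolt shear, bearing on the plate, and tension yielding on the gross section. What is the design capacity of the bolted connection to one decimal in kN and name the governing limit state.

448.8 kN (bolt shear governs)

Bolt shear: A_b = π(16)²/4 = 201.06 mm². φR_n = 0.75 × 372 × 201.06 × 8 × 1 = 448.8 kN.
Bearing (20 mm plate, F_u = 450 MPa): end bolts L_c = 27 − 18/2 = 18, R_n = min(1.2×18×20×450, 2.4×16×20×450) = 194.4 kN/bolt; interior L_c = 48 − 18 = 30, R_n = 324 kN/bolt. φR_n = 0.75 × (2×194.4 + 6×324) = 1749.6 kN.
Tension yield (gross): A_g = 121×20 = 2420 mm². φR_n = 0.90 × 345 × 2420 = 751.4 kN.
Governing: min(448.8, 1749.6, 751.4) = 448.8 kN → bolt shear.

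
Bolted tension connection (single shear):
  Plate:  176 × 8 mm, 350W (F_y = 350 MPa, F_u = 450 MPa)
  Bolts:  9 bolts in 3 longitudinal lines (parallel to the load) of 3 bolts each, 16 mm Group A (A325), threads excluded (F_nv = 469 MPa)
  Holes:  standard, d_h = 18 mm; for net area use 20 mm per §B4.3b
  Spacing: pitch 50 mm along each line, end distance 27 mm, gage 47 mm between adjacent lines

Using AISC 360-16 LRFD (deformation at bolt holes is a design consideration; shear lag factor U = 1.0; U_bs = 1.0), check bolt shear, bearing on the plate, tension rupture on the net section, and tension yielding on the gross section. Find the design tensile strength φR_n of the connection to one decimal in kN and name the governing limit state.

313.2 kN (net-section rupture governs)

Bolt shear: A_b = π(16)²/4 = 201.06 mm². φR_n = 0.75 × 469 × 201.06 × 9 × 1 = 636.5 kN.
Bearing (8 mm plate, F_u = 450 MPa): end bolts L_c = 27 − 18/2 = 18, R_n = min(1.2×18×8×450, 2.4×16×8×450) = 77.76 kN/bolt; interior L_c = 50 − 18 = 32, R_n = 138.24 kN/bolt. φR_n = 0.75 × (3×77.76 + 6×138.24) = 797.0 kN.
Tension rupture (net): A_n = (176 − 3×20)×8 = 928 mm² (U = 1.0, A_e = A_n). φR_n = 0.75 × 450 × 928 = 313.2 kN.
Tension yield (gross): A_g = 176×8 = 1408 mm². φR_n = 0.90 × 350 × 1408 = 443.5 kN.
Governing: min(636.5, 797.0, 313.2, 443.5) = 313.2 kN → net-section rupture.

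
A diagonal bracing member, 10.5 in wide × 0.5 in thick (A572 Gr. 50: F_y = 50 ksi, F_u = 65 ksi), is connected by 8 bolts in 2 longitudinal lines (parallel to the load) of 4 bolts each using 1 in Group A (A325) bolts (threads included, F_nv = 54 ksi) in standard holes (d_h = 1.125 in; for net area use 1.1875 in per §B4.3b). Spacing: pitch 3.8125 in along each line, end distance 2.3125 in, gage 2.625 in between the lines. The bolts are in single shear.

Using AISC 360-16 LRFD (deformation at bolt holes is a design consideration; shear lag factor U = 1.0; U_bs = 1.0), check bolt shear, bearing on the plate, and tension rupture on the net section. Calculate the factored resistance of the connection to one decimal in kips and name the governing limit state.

198.0 kips (net-section rupture governs)

Bolt shear: A_b = π(1)²/4 = 0.7854 in². φR_n = 0.75 × 54 × 0.7854 × 8 × 1 = 254.5 kips.
Bearing (0.5 in plate, F_u = 65 ksi): end bolts L_c = 2.3125 − 1.125/2 = 1.75, R_n = min(1.2×1.75×0.5×65, 2.4×1×0.5×65) = 68.25 kips/bolt; interior L_c = 3.8125 − 1.125 = 2.6875, R_n = 78 kips/bolt. φR_n = 0.75 × (2×68.25 + 6×78) = 453.4 kips.
Tension rupture (net): A_n = (10.5 − 2×1.1875)×0.5 = 4.0625 in² (U = 1.0, A_e = A_n). φR_n = 0.75 × 65 × 4.0625 = 198.0 kips.
Governing: min(254.5, 453.4, 198.0) = 198.0 kips → net-section rupture.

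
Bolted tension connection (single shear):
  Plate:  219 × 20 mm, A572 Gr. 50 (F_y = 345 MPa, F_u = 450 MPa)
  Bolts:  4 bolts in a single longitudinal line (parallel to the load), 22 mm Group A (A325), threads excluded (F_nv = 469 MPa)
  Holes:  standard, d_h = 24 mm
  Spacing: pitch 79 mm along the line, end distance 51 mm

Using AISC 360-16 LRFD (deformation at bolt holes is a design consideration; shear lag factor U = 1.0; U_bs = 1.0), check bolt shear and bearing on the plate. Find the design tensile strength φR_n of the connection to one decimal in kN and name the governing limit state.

534.8 kN (bolt shear governs)

Bolt shear: A_b = π(22)²/4 = 380.13 mm². φR_n = 0.75 × 469 × 380.13 × 4 × 1 = 534.8 kN.
Bearing (20 mm plate, F_u = 450 MPa): end bolts L_c = 51 − 24/2 = 39, R_n = min(1.2×39×20×450, 2.4×22×20×450) = 421.2 kN/bolt; interior L_c = 79 − 24 = 55, R_n = 475.2 kN/bolt. φR_n = 0.75 × (1×421.2 + 3×475.2) = 1385.1 kN.
Governing: min(534.8, 1385.1) = 534.8 kN → bolt shear.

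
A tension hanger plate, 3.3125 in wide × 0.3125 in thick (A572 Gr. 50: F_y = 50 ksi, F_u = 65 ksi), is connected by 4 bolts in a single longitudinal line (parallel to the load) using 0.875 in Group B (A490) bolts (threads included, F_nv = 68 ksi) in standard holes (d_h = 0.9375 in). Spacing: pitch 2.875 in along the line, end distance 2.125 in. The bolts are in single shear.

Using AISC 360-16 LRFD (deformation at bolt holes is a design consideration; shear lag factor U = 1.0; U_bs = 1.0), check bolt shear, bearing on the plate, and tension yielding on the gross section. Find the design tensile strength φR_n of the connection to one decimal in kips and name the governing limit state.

46.6 kips (gross-section yield governs)

Bolt shear: A_b = π(0.875)²/4 = 0.60132 in². φR_n = 0.75 × 68 × 0.60132 × 4 × 1 = 122.7 kips.
Bearing (0.3125 in plate, F_u = 65 ksi): end bolts L_c = 2.125 − 0.9375/2 = 1.65625, R_n = min(1.2×1.65625×0.3125×65, 2.4×0.875×0.3125×65) = 40.371 kips/bolt; interior L_c = 2.875 − 0.9375 = 1.9375, R_n = 42.656 kips/bolt. φR_n = 0.75 × (1×40.371 + 3×42.656) = 126.3 kips.
Tension yield (gross): A_g = 3.3125×0.3125 = 1.0352 in². φR_n = 0.90 × 50 × 1.0352 = 46.6 kips.
Governing: min(122.7, 126.3, 46.6) = 46.6 kips → gross-section yield.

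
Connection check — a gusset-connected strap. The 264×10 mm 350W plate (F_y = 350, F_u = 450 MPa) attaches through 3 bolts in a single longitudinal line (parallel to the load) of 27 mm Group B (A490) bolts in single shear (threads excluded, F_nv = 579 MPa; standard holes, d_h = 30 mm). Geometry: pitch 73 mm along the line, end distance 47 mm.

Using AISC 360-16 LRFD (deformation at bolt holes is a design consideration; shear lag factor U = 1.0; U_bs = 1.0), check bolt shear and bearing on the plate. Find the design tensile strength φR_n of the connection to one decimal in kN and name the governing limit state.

Bolt shear: A_b = π(27)²/4 = 572.56 mm². φR_n = 0.75 × 579 × 572.56 × 3 × 1 = 745.9 kN.
Bearing (10 mm plate, F_u = 450 MPa): end bolts L_c = 47 − 30/2 = 32, R_n = min(1.2×32×10×450, 2.4×27×10×450) = 172.8 kN/bolt; interior L_c = 73 − 30 = 43, R_n = 232.2 kN/bolt. φR_n = 0.75 × (1×172.8 + 2×232.2) = 477.9 kN.
Governing: min(745.9, 477.9) = 477.9 kN → bearing.

477.9 kN (bearing governs)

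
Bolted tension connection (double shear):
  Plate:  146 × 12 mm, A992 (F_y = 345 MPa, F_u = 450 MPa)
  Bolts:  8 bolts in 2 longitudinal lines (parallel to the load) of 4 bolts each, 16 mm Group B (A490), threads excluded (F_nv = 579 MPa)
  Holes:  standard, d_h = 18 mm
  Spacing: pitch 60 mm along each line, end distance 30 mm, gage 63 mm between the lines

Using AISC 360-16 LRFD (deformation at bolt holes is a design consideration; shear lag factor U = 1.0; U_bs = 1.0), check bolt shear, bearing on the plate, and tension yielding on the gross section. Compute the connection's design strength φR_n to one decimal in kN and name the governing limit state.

544.0 kN (gross-section yield governs)

Bolt shear: A_b = π(16)²/4 = 201.06 mm². φR_n = 0.75 × 579 × 201.06 × 8 × 2 = 1397.0 kN.
Bearing (12 mm plate, F_u = 450 MPa): end bolts L_c = 30 − 18/2 = 21, R_n = min(1.2×21×12×450, 2.4×16×12×450) = 136.08 kN/bolt; interior L_c = 60 − 18 = 42, R_n = 207.36 kN/bolt. φR_n = 0.75 × (2×136.08 + 6×207.36) = 1137.2 kN.
Tension yield (gross): A_g = 146×12 = 1752 mm². φR_n = 0.90 × 345 × 1752 = 544.0 kN.
Governing: min(1397.0, 1137.2, 544.0) = 544.0 kN → gross-section yield.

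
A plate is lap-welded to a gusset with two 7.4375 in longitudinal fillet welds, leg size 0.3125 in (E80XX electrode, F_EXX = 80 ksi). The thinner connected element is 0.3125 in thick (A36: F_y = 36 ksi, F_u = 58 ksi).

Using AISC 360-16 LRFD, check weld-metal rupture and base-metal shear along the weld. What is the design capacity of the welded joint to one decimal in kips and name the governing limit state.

Weld metal: throat = 0.707×0.3125 = 0.22094 in, L = 2×7.4375 = 14.875 in. φR_n = 0.75 × 0.6 × 80 × 0.22094 × 14.875 = 118.3 kips.
Base metal shear (0.3125 in plate): yield φR_n = 1.0×0.6×36×0.3125×14.875 = 100.4 kips; rupture φR_n = 0.75×0.6×58×0.3125×14.875 = 121.3 kips; take 100.4 kips (yield).
Governing: min(118.3, 100.4) = 100.4 kips → base-metal shear.

100.4 kips (base-metal shear governs)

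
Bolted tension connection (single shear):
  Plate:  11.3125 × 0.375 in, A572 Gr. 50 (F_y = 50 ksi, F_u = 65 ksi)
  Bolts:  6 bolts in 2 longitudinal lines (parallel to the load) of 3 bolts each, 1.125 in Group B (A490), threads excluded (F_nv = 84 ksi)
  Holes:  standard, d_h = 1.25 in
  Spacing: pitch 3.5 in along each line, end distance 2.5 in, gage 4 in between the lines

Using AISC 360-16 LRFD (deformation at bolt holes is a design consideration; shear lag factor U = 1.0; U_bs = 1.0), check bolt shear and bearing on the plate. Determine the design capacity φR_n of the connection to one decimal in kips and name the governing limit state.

Bolt shear: A_b = π(1.125)²/4 = 0.99402 in². φR_n = 0.75 × 84 × 0.99402 × 6 × 1 = 375.7 kips.
Bearing (0.375 in plate, F_u = 65 ksi): end bolts L_c = 2.5 − 1.25/2 = 1.875, R_n = min(1.2×1.875×0.375×65, 2.4×1.125×0.375×65) = 54.844 kips/bolt; interior L_c = 3.5 − 1.25 = 2.25, R_n = 65.813 kips/bolt. φR_n = 0.75 × (2×54.844 + 4×65.813) = 279.7 kips.
Governing: min(375.7, 279.7) = 279.7 kips → bearing.

279.7 kips (bearing governs)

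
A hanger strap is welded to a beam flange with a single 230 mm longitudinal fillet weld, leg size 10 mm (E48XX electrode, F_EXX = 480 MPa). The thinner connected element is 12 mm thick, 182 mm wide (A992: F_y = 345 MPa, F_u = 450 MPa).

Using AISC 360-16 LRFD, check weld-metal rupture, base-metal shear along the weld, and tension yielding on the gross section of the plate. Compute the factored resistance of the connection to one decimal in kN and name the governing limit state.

351.2 kN (weld metal governs)

Weld metal: throat = 0.707×10 = 7.07 mm, L = 230 mm. φR_n = 0.75 × 0.6 × 480 × 7.07 × 230 = 351.2 kN.
Base metal shear (12 mm plate): yield φR_n = 1.0×0.6×345×12×230 = 571.3 kN; rupture φR_n = 0.75×0.6×450×12×230 = 558.9 kN; take 558.9 kN (rupture).
Tension yield (gross): A_g = 182×12 = 2184 mm². φR_n = 0.90 × 345 × 2184 = 678.1 kN.
Governing: min(351.2, 558.9, 678.1) = 351.2 kN → weld metal.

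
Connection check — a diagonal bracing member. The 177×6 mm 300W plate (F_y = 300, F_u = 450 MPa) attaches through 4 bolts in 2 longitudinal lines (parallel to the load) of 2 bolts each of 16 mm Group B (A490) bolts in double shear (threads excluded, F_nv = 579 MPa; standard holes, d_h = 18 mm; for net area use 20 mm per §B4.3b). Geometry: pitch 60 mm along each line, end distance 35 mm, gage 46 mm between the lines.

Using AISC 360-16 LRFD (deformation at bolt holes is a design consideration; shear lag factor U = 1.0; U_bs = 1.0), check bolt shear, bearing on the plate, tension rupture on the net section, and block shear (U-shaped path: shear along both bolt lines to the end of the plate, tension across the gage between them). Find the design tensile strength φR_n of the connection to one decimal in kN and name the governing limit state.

Bolt shear: A_b = π(16)²/4 = 201.06 mm². φR_n = 0.75 × 579 × 201.06 × 4 × 2 = 698.5 kN.
Bearing (6 mm plate, F_u = 450 MPa): end bolts L_c = 35 − 18/2 = 26, R_n = min(1.2×26×6×450, 2.4×16×6×450) = 84.24 kN/bolt; interior L_c = 60 − 18 = 42, R_n = 103.68 kN/bolt. φR_n = 0.75 × (2×84.24 + 2×103.68) = 281.9 kN.
Tension rupture (net): A_n = (177 − 2×20)×6 = 822 mm² (U = 1.0, A_e = A_n). φR_n = 0.75 × 450 × 822 = 277.4 kN.
Block shear: shear path 2×[35+1×60] = 2×95 mm, A_gv = 1140, A_nv = 2×(95 − 1.5×20)×6 = 780 mm²; tension across gage: (46 − 1×20)×6 = 156 mm². R_n = min(0.6×450×780, 0.6×300×1140) + 1.0×450×156 = min(210.6, 205.2) + 70.2 = 275.4 kN. φR_n = 0.75 × 275.4 = 206.6 kN.
Governing: min(698.5, 281.9, 277.4, 206.6) = 206.6 kN → block shear.

206.6 kN (block shear governs)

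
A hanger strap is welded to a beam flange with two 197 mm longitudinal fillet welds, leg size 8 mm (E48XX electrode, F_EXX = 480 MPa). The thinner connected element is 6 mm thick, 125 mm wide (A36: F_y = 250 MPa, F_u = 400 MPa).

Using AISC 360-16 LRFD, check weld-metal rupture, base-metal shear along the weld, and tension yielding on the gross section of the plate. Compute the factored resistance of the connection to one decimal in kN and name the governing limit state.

Weld metal: throat = 0.707×8 = 5.656 mm, L = 2×197 = 394 mm. φR_n = 0.75 × 0.6 × 480 × 5.656 × 394 = 481.3 kN.
Base metal shear (6 mm plate): yield φR_n = 1.0×0.6×250×6×394 = 354.6 kN; rupture φR_n = 0.75×0.6×400×6×394 = 425.5 kN; take 354.6 kN (yield).
Tension yield (gross): A_g = 125×6 = 750 mm². φR_n = 0.90 × 250 × 750 = 168.8 kN.
Governing: min(481.3, 354.6, 168.8) = 168.8 kN → gross-section yield.

168.8 kN (gross-section yield governs)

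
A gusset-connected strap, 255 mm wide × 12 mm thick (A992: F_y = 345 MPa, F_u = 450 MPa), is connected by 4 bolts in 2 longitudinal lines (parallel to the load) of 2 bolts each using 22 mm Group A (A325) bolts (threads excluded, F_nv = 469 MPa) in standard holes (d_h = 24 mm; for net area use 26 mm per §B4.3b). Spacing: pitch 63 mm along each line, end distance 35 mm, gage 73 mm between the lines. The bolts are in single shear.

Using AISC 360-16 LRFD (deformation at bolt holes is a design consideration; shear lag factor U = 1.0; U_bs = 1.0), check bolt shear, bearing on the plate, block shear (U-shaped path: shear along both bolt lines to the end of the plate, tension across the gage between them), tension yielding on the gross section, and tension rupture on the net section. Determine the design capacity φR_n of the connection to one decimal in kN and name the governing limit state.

477.1 kN (block shear governs)

Bolt shear: A_b = π(22)²/4 = 380.13 mm². φR_n = 0.75 × 469 × 380.13 × 4 × 1 = 534.8 kN.
Bearing (12 mm plate, F_u = 450 MPa): end bolts L_c = 35 − 24/2 = 23, R_n = min(1.2×23×12×450, 2.4×22×12×450) = 149.04 kN/bolt; interior L_c = 63 − 24 = 39, R_n = 252.72 kN/bolt. φR_n = 0.75 × (2×149.04 + 2×252.72) = 602.6 kN.
Block shear: shear path 2×[35+1×63] = 2×98 mm, A_gv = 2352, A_nv = 2×(98 − 1.5×26)×12 = 1416 mm²; tension across gage: (73 − 1×26)×12 = 564 mm². R_n = min(0.6×450×1416, 0.6×345×2352) + 1.0×450×564 = min(382.32, 486.86) + 253.8 = 636.12 kN. φR_n = 0.75 × 636.12 = 477.1 kN.
Tension yield (gross): A_g = 255×12 = 3060 mm². φR_n = 0.90 × 345 × 3060 = 950.1 kN.
Tension rupture (net): A_n = (255 − 2×26)×12 = 2436 mm² (U = 1.0, A_e = A_n). φR_n = 0.75 × 450 × 2436 = 822.2 kN.
Governing: min(534.8, 602.6, 477.1, 950.1, 822.2) = 477.1 kN → block shear.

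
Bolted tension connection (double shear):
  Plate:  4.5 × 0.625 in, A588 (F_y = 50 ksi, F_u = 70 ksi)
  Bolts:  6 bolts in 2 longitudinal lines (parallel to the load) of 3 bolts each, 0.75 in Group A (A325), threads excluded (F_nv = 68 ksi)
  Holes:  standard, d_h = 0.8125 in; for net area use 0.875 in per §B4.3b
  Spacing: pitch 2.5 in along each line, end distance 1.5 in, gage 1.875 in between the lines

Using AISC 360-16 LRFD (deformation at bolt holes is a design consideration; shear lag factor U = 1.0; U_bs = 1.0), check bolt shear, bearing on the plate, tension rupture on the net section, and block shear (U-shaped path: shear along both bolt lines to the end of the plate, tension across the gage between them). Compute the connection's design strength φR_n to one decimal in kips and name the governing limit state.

90.2 kips (net-section rupture governs)

Bolt shear: A_b = π(0.75)²/4 = 0.44179 in². φR_n = 0.75 × 68 × 0.44179 × 6 × 2 = 270.4 kips.
Bearing (0.625 in plate, F_u = 70 ksi): end bolts L_c = 1.5 − 0.8125/2 = 1.09375, R_n = min(1.2×1.09375×0.625×70, 2.4×0.75×0.625×70) = 57.422 kips/bolt; interior L_c = 2.5 − 0.8125 = 1.6875, R_n = 78.75 kips/bolt. φR_n = 0.75 × (2×57.422 + 4×78.75) = 322.4 kips.
Tension rupture (net): A_n = (4.5 − 2×0.875)×0.625 = 1.7188 in² (U = 1.0, A_e = A_n). φR_n = 0.75 × 70 × 1.7188 = 90.2 kips.
Block shear: shear path 2×[1.5+2×2.5] = 2×6.5 in, A_gv = 8.125, A_nv = 2×(6.5 − 2.5×0.875)×0.625 = 5.3906 in²; tension across gage: (1.875 − 1×0.875)×0.625 = 0.625 in². R_n = min(0.6×70×5.3906, 0.6×50×8.125) + 1.0×70×0.625 = min(226.41, 243.75) + 43.75 = 270.16 kips. φR_n = 0.75 × 270.16 = 202.6 kips.
Governing: min(270.4, 322.4, 90.2, 202.6) = 90.2 kips → net-section rupture.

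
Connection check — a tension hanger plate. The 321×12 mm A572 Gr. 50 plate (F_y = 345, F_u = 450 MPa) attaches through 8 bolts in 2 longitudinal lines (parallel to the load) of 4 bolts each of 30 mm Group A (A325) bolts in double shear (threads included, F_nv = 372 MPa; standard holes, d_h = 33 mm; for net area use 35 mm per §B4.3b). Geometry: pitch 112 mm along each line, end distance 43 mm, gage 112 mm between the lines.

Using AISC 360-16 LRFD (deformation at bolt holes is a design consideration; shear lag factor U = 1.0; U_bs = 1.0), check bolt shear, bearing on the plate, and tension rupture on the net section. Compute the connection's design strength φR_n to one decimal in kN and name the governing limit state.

Bolt shear: A_b = π(30)²/4 = 706.86 mm². φR_n = 0.75 × 372 × 706.86 × 8 × 2 = 3155.4 kN.
Bearing (12 mm plate, F_u = 450 MPa): end bolts L_c = 43 − 33/2 = 26.5, R_n = min(1.2×26.5×12×450, 2.4×30×12×450) = 171.72 kN/bolt; interior L_c = 112 − 33 = 79, R_n = 388.8 kN/bolt. φR_n = 0.75 × (2×171.72 + 6×388.8) = 2007.2 kN.
Tension rupture (net): A_n = (321 − 2×35)×12 = 3012 mm² (U = 1.0, A_e = A_n). φR_n = 0.75 × 450 × 3012 = 1016.6 kN.
Governing: min(3155.4, 2007.2, 1016.6) = 1016.6 kN → net-section rupture.

1016.6 kN (net-section rupture governs)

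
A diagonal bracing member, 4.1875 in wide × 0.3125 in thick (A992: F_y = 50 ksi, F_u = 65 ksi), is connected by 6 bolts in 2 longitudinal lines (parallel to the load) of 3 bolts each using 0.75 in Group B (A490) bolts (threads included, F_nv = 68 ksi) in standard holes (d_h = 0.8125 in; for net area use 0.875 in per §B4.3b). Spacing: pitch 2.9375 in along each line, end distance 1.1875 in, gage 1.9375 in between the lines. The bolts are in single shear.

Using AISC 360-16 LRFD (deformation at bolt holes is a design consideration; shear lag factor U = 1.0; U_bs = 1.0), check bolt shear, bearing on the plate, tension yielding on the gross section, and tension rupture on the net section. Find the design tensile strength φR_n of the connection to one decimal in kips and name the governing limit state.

Bolt shear: A_b = π(0.75)²/4 = 0.44179 in². φR_n = 0.75 × 68 × 0.44179 × 6 × 1 = 135.2 kips.
Bearing (0.3125 in plate, F_u = 65 ksi): end bolts L_c = 1.1875 − 0.8125/2 = 0.78125, R_n = min(1.2×0.78125×0.3125×65, 2.4×0.75×0.3125×65) = 19.043 kips/bolt; interior L_c = 2.9375 − 0.8125 = 2.125, R_n = 36.563 kips/bolt. φR_n = 0.75 × (2×19.043 + 4×36.563) = 138.3 kips.
Tension yield (gross): A_g = 4.1875×0.3125 = 1.3086 in². φR_n = 0.90 × 50 × 1.3086 = 58.9 kips.
Tension rupture (net): A_n = (4.1875 − 2×0.875)×0.3125 = 0.76172 in² (U = 1.0, A_e = A_n). φR_n = 0.75 × 65 × 0.76172 = 37.1 kips.
Governing: min(135.2, 138.3, 58.9, 37.1) = 37.1 kips → net-section rupture.

37.1 kips (net-section rupture governs)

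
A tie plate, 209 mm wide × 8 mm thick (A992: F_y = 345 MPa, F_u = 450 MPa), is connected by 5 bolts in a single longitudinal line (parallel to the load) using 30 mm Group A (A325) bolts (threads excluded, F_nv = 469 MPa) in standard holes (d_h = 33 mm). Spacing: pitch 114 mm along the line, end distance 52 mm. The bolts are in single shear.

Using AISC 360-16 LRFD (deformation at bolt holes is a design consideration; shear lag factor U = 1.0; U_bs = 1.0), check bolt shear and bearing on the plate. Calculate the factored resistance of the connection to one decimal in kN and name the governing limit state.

892.6 kN (bearing governs)

Bolt shear: A_b = π(30)²/4 = 706.86 mm². φR_n = 0.75 × 469 × 706.86 × 5 × 1 = 1243.2 kN.
Bearing (8 mm plate, F_u = 450 MPa): end bolts L_c = 52 − 33/2 = 35.5, R_n = min(1.2×35.5×8×450, 2.4×30×8×450) = 153.36 kN/bolt; interior L_c = 114 − 33 = 81, R_n = 259.2 kN/bolt. φR_n = 0.75 × (1×153.36 + 4×259.2) = 892.6 kN.
Governing: min(1243.2, 892.6) = 892.6 kN → bearing.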